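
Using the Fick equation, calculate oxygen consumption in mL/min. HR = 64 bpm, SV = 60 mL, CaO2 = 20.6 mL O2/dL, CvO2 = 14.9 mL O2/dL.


CO = HR*SV = 64*60/1000 = 3.84 L/min
a-v O2 diff = 20.6 - 14.9 = 5.7 mL/dL
VO2 = CO * (CaO2-CvO2) * 10 dL/L
VO2 = 3.84 * 5.7 * 10
VO2 = 218.9 mL/min


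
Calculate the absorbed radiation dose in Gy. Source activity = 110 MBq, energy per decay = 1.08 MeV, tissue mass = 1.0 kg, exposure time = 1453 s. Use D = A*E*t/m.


A = 110 MBq = 1.1000e+08 Bq
E = 1.08 MeV = 1.73016e-13 J
D = A*E*t/m = 1.1000e+08*1.73016e-13*1453/1.0
D = 0.02765 Gy


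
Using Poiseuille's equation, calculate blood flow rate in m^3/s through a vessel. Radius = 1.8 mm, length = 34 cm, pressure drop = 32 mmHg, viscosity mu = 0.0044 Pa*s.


Q = pi*r^4*dP / (8*mu*L)
r = 0.0018 m, L = 0.34 m
dP = 32 mmHg = 4266.304 Pa
Q = 1.1756e-05 m^3/s


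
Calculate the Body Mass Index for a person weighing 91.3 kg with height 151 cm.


BMI = weight / height^2
height = 151 cm = 1.51 m
BMI = 91.3 / 1.51^2
BMI = 40.04 kg/m^2


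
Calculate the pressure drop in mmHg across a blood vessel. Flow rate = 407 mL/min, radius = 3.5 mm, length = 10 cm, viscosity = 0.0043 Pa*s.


dP = 8*mu*L*Q / (pi*r^4)
Q = 407 mL/min = 6.78333e-06 m^3/s
dP = 49.4971 Pa = 49.4971 / 133.322 mmHg = 0.3713 mmHg


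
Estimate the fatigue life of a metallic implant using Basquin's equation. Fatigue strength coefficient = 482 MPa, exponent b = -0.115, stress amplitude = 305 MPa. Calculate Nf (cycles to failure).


sigma_a = sigma_f' * (2Nf)^b
2Nf = (sigma_a/sigma_f')^(1/b)
2Nf = (305/482)^(1/-0.115)
2Nf = 53.485556
Nf = 26.74


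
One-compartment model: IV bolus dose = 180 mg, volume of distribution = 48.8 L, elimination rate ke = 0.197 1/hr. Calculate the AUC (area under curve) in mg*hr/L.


C0 = Dose/Vd = 180/48.8 = 3.68852 mg/L
AUC = C0/ke = 3.68852/0.197
AUC = 18.72 mg*hr/L


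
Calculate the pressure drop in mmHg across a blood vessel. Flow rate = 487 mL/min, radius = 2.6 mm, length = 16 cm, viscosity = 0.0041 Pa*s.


dP = 8*mu*L*Q / (pi*r^4)
Q = 487 mL/min = 8.11667e-06 m^3/s
dP = 296.707 Pa = 296.707 / 133.322 mmHg = 2.225 mmHg


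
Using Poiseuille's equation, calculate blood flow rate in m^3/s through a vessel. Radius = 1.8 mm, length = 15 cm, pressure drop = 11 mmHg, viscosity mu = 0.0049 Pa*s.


Q = pi*r^4*dP / (8*mu*L)
r = 0.0018 m, L = 0.15 m
dP = 11 mmHg = 1466.542 Pa
Q = 8.2254e-06 m^3/s


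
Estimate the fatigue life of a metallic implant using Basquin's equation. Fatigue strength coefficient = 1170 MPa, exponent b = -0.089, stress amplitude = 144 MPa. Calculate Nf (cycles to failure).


sigma_a = sigma_f' * (2Nf)^b
2Nf = (sigma_a/sigma_f')^(1/b)
2Nf = (144/1170)^(1/-0.089)
2Nf = 1.6700693e+10
Nf = 8.3503e+09


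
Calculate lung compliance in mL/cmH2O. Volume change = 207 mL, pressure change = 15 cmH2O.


C = dV / dP
C = 207 / 15
C = 13.8 mL/cmH2O


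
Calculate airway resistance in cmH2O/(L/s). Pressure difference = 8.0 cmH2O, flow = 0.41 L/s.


R = dP / flow
R = 8.0 / 0.41
R = 19.51 cmH2O/(L/s)


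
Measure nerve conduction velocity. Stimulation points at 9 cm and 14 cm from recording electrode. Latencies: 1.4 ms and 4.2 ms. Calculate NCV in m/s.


Distance = (14 - 9) / 100 = 0.05 m
dt = (4.2 - 1.4) / 1000 = 0.0028 s
NCV = dist / dt = 17.86 m/s


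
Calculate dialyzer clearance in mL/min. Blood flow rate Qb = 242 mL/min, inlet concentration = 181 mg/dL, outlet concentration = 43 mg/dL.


K = Qb * (Cb_in - Cb_out) / Cb_in
K = 242 * (181 - 43) / 181
K = 184.5 mL/min


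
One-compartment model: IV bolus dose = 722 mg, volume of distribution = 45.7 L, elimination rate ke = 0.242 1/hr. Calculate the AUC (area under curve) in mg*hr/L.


C0 = Dose/Vd = 722/45.7 = 15.7987 mg/L
AUC = C0/ke = 15.7987/0.242
AUC = 65.28 mg*hr/L


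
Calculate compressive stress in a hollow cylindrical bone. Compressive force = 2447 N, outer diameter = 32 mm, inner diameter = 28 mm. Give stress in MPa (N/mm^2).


A = pi*(r_o^2 - r_i^2)
r_o = 16 mm, r_i = 14 mm
A = 188.496 mm^2
sigma = F/A = 2447 / 188.496
sigma = 12.98 MPa


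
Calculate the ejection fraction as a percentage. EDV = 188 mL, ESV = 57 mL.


SV = EDV - ESV = 188 - 57 = 131 mL
EF = SV/EDV * 100 = 131/188 * 100
EF = 69.68%


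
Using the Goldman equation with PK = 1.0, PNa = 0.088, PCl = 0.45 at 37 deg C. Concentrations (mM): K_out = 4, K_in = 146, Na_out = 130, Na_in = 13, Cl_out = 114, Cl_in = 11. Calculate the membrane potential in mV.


Vm = (RT/F)*ln((PK*Ko + PNa*Nao + PCl*Cli)/(PK*Ki + PNa*Nai + PCl*Clo))
Numer = 20.39, Denom = 198.444
Vm = -60.81 mV


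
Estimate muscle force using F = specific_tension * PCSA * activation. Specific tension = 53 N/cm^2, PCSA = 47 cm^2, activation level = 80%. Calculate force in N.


F = sigma * PCSA * activation
F = 53 * 47 * 0.8
F = 1993 N


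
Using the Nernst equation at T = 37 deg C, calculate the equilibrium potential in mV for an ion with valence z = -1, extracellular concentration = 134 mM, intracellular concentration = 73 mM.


E = (RT/(zF)) * ln(C_out/C_in)
T = 37 + 273.15 = 310.15 K
E = (8.314 * 310.15 / (-1 * 96485)) * ln(134/73)
E = -16.23 mV


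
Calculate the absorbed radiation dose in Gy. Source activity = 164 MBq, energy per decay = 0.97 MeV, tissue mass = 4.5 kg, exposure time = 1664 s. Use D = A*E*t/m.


A = 164 MBq = 1.6400e+08 Bq
E = 0.97 MeV = 1.55394e-13 J
D = A*E*t/m = 1.6400e+08*1.55394e-13*1664/4.5
D = 0.009424 Gy


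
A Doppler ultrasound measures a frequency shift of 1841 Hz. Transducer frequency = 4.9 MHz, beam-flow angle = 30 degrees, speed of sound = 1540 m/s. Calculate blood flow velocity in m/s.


v = fd * c / (2 * f0 * cos(theta))
v = 1841 * 1540 / (2 * 4.9000e+06 * cos(30))
v = 0.3341 m/s


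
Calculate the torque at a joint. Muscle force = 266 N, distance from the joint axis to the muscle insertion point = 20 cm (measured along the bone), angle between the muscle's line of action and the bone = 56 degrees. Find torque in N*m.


Torque = F * d * sin(theta)   (moment arm = d*sin(theta))
d = 20 cm = 0.2 m
Torque = 266 * 0.2 * sin(56)
Torque = 44.1 N*m


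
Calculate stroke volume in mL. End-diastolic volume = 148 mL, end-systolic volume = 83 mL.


SV = EDV - ESV
SV = 148 - 83
SV = 65 mL


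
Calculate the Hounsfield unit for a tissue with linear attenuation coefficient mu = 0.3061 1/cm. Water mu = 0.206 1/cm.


HU = ((mu_tissue - mu_water) / mu_water) * 1000
HU = ((0.3061 - 0.206) / 0.206) * 1000
HU = 485.9


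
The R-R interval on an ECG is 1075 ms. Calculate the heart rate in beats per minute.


HR = 60 / RR_interval(s)
RR = 1075 ms = 1.075 s
HR = 60 / 1.075 = 55.81 bpm


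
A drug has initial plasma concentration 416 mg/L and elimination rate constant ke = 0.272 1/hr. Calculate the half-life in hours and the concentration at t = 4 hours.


t_half = ln(2) / ke = 0.693147 / 0.272 = 2.548 hr
C(t) = C0 * exp(-ke*t) = 416 * exp(-0.272*4)
C(4) = 140.1 mg/L


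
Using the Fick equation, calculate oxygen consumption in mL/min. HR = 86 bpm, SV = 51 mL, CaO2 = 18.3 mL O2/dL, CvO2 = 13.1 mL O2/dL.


CO = HR*SV = 86*51/1000 = 4.386 L/min
a-v O2 diff = 18.3 - 13.1 = 5.2 mL/dL
VO2 = CO * (CaO2-CvO2) * 10 dL/L
VO2 = 4.386 * 5.2 * 10
VO2 = 228.1 mL/min


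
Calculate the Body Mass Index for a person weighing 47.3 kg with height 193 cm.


BMI = weight / height^2
height = 193 cm = 1.93 m
BMI = 47.3 / 1.93^2
BMI = 12.7 kg/m^2


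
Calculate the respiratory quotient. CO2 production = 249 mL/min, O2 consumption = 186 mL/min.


RQ = VCO2 / VO2
RQ = 249 / 186
RQ = 1.339


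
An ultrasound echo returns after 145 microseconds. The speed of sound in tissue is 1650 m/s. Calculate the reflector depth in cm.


depth = c * t / 2
t = 145 us = 1.4500e-04 s
depth = 1650 * 1.4500e-04 / 2
depth = 0.119625 m = 11.9625 cm


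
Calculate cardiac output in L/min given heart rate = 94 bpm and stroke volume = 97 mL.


CO = HR * SV
CO = 94 * 97 / 1000
CO = 9.118 L/min


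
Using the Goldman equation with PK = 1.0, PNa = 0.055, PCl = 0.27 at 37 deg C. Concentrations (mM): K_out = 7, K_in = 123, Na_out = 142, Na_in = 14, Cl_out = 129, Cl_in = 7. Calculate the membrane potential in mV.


Vm = (RT/F)*ln((PK*Ko + PNa*Nao + PCl*Cli)/(PK*Ki + PNa*Nai + PCl*Clo))
Numer = 16.7, Denom = 158.6
Vm = -60.16 mV


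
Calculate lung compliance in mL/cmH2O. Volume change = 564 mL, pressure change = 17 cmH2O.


C = dV / dP
C = 564 / 17
C = 33.18 mL/cmH2O


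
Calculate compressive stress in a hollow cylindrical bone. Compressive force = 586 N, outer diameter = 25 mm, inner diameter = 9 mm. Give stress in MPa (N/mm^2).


A = pi*(r_o^2 - r_i^2)
r_o = 12.5 mm, r_i = 4.5 mm
A = 427.257 mm^2
sigma = F/A = 586 / 427.257
sigma = 1.372 MPa


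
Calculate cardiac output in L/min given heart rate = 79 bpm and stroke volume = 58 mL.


CO = HR * SV
CO = 79 * 58 / 1000
CO = 4.582 L/min


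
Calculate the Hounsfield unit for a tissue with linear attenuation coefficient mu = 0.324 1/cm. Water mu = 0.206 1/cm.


HU = ((mu_tissue - mu_water) / mu_water) * 1000
HU = ((0.324 - 0.206) / 0.206) * 1000
HU = 572.8


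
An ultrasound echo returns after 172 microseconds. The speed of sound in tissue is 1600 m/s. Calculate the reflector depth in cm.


depth = c * t / 2
t = 172 us = 1.7200e-04 s
depth = 1600 * 1.7200e-04 / 2
depth = 0.1376 m = 13.76 cm


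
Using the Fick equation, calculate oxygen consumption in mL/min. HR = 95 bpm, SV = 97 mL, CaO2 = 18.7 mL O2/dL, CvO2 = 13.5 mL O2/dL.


CO = HR*SV = 95*97/1000 = 9.215 L/min
a-v O2 diff = 18.7 - 13.5 = 5.2 mL/dL
VO2 = CO * (CaO2-CvO2) * 10 dL/L
VO2 = 9.215 * 5.2 * 10
VO2 = 479.2 mL/min


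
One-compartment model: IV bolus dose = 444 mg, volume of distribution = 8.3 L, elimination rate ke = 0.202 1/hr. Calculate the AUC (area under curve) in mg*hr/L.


C0 = Dose/Vd = 444/8.3 = 53.494 mg/L
AUC = C0/ke = 53.494/0.202
AUC = 264.8 mg*hr/L


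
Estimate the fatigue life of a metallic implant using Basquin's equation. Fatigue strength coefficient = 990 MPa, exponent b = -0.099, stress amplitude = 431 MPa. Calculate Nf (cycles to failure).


sigma_a = sigma_f' * (2Nf)^b
2Nf = (sigma_a/sigma_f')^(1/b)
2Nf = (431/990)^(1/-0.099)
2Nf = 4446.9254
Nf = 2223


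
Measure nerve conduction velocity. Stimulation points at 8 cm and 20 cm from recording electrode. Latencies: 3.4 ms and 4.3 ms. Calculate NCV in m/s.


Distance = (20 - 8) / 100 = 0.12 m
dt = (4.3 - 3.4) / 1000 = 9.0000e-04 s
NCV = dist / dt = 133.3 m/s


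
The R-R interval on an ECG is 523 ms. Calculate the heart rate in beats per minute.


HR = 60 / RR_interval(s)
RR = 523 ms = 0.523 s
HR = 60 / 0.523 = 114.7 bpm


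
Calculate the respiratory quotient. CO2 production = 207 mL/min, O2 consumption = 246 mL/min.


RQ = VCO2 / VO2
RQ = 207 / 246
RQ = 0.8415


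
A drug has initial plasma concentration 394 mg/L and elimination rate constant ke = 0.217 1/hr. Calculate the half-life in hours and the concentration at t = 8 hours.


t_half = ln(2) / ke = 0.693147 / 0.217 = 3.194 hr
C(t) = C0 * exp(-ke*t) = 394 * exp(-0.217*8)
C(8) = 69.43 mg/L


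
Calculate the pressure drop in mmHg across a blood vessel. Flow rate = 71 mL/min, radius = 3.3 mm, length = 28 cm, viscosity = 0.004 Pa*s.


dP = 8*mu*L*Q / (pi*r^4)
Q = 71 mL/min = 1.18333e-06 m^3/s
dP = 28.4583 Pa = 28.4583 / 133.322 mmHg = 0.2135 mmHg


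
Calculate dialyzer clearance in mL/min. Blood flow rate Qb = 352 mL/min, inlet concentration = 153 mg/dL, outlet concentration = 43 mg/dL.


K = Qb * (Cb_in - Cb_out) / Cb_in
K = 352 * (153 - 43) / 153
K = 253.1 mL/min


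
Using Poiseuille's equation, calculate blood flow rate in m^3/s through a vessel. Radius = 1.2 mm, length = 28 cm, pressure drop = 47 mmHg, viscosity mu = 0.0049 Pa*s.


Q = pi*r^4*dP / (8*mu*L)
r = 0.0012 m, L = 0.28 m
dP = 47 mmHg = 6266.134 Pa
Q = 3.7190e-06 m^3/s


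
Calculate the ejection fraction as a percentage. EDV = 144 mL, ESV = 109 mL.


SV = EDV - ESV = 144 - 109 = 35 mL
EF = SV/EDV * 100 = 35/144 * 100
EF = 24.31%


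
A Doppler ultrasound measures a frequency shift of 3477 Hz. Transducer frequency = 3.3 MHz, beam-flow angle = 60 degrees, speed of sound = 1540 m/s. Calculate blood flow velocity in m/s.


v = fd * c / (2 * f0 * cos(theta))
v = 3477 * 1540 / (2 * 3.3000e+06 * cos(60))
v = 1.623 m/s


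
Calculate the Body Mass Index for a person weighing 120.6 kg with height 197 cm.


BMI = weight / height^2
height = 197 cm = 1.97 m
BMI = 120.6 / 1.97^2
BMI = 31.08 kg/m^2


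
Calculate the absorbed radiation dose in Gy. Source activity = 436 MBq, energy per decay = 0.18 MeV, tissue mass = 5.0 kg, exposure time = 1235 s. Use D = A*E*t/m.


A = 436 MBq = 4.3600e+08 Bq
E = 0.18 MeV = 2.8836e-14 J
D = A*E*t/m = 4.3600e+08*2.8836e-14*1235/5.0
D = 0.003105 Gy


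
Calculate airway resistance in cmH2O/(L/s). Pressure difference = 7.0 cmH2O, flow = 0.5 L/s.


R = dP / flow
R = 7.0 / 0.5
R = 14 cmH2O/(L/s)


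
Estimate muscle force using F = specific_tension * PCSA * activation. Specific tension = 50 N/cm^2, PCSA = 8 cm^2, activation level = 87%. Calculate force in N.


F = sigma * PCSA * activation
F = 50 * 8 * 0.87
F = 348 N


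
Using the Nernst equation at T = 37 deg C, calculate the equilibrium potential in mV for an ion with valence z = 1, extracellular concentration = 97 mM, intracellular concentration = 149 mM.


E = (RT/(zF)) * ln(C_out/C_in)
T = 37 + 273.15 = 310.15 K
E = (8.314 * 310.15 / (1 * 96485)) * ln(97/149)
E = -11.47 mV


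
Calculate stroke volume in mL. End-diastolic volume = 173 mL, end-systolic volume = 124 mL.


SV = EDV - ESV
SV = 173 - 124
SV = 49 mL


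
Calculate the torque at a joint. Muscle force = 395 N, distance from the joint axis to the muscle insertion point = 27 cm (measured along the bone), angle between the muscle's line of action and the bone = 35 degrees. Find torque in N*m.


Torque = F * d * sin(theta)   (moment arm = d*sin(theta))
d = 27 cm = 0.27 m
Torque = 395 * 0.27 * sin(35)
Torque = 61.17 N*m


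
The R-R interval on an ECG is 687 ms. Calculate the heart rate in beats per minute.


HR = 60 / RR_interval(s)
RR = 687 ms = 0.687 s
HR = 60 / 0.687 = 87.34 bpm


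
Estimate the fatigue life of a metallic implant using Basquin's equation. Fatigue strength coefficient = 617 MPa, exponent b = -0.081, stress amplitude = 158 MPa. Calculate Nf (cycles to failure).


sigma_a = sigma_f' * (2Nf)^b
2Nf = (sigma_a/sigma_f')^(1/b)
2Nf = (158/617)^(1/-0.081)
2Nf = 20139577
Nf = 1.0070e+07


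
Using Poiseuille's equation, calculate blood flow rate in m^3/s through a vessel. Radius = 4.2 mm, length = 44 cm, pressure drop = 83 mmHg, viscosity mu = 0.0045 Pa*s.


Q = pi*r^4*dP / (8*mu*L)
r = 0.0042 m, L = 0.44 m
dP = 83 mmHg = 11065.726 Pa
Q = 6.8292e-04 m^3/s


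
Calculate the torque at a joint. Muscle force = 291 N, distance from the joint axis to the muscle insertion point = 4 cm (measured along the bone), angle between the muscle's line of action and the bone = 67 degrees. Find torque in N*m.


Torque = F * d * sin(theta)   (moment arm = d*sin(theta))
d = 4 cm = 0.04 m
Torque = 291 * 0.04 * sin(67)
Torque = 10.71 N*m


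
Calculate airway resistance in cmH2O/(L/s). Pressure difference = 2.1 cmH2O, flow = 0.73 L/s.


R = dP / flow
R = 2.1 / 0.73
R = 2.877 cmH2O/(L/s)


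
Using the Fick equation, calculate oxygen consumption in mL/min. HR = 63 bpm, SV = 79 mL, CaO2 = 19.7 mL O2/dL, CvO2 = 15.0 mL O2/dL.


CO = HR*SV = 63*79/1000 = 4.977 L/min
a-v O2 diff = 19.7 - 15.0 = 4.7 mL/dL
VO2 = CO * (CaO2-CvO2) * 10 dL/L
VO2 = 4.977 * 4.7 * 10
VO2 = 233.9 mL/min


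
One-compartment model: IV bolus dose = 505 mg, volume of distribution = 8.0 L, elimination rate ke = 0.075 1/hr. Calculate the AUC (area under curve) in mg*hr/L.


C0 = Dose/Vd = 505/8.0 = 63.125 mg/L
AUC = C0/ke = 63.125/0.075
AUC = 841.7 mg*hr/L


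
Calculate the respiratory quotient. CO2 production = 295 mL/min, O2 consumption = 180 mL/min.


RQ = VCO2 / VO2
RQ = 295 / 180
RQ = 1.639


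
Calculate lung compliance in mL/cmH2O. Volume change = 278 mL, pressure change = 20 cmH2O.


C = dV / dP
C = 278 / 20
C = 13.9 mL/cmH2O


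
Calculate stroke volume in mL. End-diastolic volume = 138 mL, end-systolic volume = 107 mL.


SV = EDV - ESV
SV = 138 - 107
SV = 31 mL


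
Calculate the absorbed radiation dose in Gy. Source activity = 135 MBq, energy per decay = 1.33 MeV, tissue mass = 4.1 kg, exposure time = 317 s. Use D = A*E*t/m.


A = 135 MBq = 1.3500e+08 Bq
E = 1.33 MeV = 2.13066e-13 J
D = A*E*t/m = 1.3500e+08*2.13066e-13*317/4.1
D = 0.002224 Gy


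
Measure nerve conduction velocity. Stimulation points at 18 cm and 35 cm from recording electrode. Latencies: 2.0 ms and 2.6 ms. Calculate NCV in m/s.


Distance = (35 - 18) / 100 = 0.17 m
dt = (2.6 - 2.0) / 1000 = 6.0000e-04 s
NCV = dist / dt = 283.3 m/s


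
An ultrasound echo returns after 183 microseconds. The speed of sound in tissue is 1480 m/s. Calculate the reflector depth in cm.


depth = c * t / 2
t = 183 us = 1.8300e-04 s
depth = 1480 * 1.8300e-04 / 2
depth = 0.13542 m = 13.542 cm


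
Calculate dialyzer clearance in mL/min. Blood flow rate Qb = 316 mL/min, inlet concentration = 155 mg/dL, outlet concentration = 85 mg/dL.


K = Qb * (Cb_in - Cb_out) / Cb_in
K = 316 * (155 - 85) / 155
K = 142.7 mL/min


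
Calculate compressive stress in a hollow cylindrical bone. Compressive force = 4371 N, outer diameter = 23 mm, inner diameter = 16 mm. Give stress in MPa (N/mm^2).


A = pi*(r_o^2 - r_i^2)
r_o = 11.5 mm, r_i = 8 mm
A = 214.414 mm^2
sigma = F/A = 4371 / 214.414
sigma = 20.39 MPa


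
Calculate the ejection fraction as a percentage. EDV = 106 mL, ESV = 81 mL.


SV = EDV - ESV = 106 - 81 = 25 mL
EF = SV/EDV * 100 = 25/106 * 100
EF = 23.58%


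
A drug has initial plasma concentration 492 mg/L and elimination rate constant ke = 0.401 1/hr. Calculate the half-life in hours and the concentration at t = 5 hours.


t_half = ln(2) / ke = 0.693147 / 0.401 = 1.729 hr
C(t) = C0 * exp(-ke*t) = 492 * exp(-0.401*5)
C(5) = 66.25 mg/L


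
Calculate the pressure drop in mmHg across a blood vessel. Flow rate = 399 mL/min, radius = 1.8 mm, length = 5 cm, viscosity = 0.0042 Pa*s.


dP = 8*mu*L*Q / (pi*r^4)
Q = 399 mL/min = 6.65e-06 m^3/s
dP = 338.759 Pa = 338.759 / 133.322 mmHg = 2.541 mmHg


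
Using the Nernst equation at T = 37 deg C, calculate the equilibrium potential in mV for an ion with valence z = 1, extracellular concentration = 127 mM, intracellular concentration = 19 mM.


E = (RT/(zF)) * ln(C_out/C_in)
T = 37 + 273.15 = 310.15 K
E = (8.314 * 310.15 / (1 * 96485)) * ln(127/19)
E = 50.77 mV


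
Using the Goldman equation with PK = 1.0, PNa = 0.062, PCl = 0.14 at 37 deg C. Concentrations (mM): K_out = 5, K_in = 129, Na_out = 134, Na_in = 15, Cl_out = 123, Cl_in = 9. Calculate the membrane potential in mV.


Vm = (RT/F)*ln((PK*Ko + PNa*Nao + PCl*Cli)/(PK*Ki + PNa*Nai + PCl*Clo))
Numer = 14.568, Denom = 147.15
Vm = -61.81 mV


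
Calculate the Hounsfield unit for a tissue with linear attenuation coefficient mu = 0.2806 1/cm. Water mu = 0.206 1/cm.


HU = ((mu_tissue - mu_water) / mu_water) * 1000
HU = ((0.2806 - 0.206) / 0.206) * 1000
HU = 362.1


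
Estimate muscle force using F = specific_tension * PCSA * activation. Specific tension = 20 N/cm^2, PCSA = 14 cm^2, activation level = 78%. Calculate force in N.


F = sigma * PCSA * activation
F = 20 * 14 * 0.78
F = 218.4 N


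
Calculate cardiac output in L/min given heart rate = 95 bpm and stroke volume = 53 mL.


CO = HR * SV
CO = 95 * 53 / 1000
CO = 5.035 L/min


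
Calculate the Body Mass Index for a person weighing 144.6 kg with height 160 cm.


BMI = weight / height^2
height = 160 cm = 1.6 m
BMI = 144.6 / 1.6^2
BMI = 56.48 kg/m^2


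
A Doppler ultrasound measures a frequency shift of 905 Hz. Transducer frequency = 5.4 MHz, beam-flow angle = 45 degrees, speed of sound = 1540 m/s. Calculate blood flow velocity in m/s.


v = fd * c / (2 * f0 * cos(theta))
v = 905 * 1540 / (2 * 5.4000e+06 * cos(45))
v = 0.1825 m/s


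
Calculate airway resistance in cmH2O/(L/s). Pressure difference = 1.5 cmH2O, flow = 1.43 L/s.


R = dP / flow
R = 1.5 / 1.43
R = 1.049 cmH2O/(L/s)


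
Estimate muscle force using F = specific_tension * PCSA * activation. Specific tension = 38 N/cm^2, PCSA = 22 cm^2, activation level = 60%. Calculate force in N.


F = sigma * PCSA * activation
F = 38 * 22 * 0.6
F = 501.6 N


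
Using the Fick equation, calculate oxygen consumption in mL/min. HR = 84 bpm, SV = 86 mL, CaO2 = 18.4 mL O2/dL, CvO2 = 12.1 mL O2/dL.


CO = HR*SV = 84*86/1000 = 7.224 L/min
a-v O2 diff = 18.4 - 12.1 = 6.3 mL/dL
VO2 = CO * (CaO2-CvO2) * 10 dL/L
VO2 = 7.224 * 6.3 * 10
VO2 = 455.1 mL/min


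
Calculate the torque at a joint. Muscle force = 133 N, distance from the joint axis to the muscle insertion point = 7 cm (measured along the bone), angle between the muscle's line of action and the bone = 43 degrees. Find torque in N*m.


Torque = F * d * sin(theta)   (moment arm = d*sin(theta))
d = 7 cm = 0.07 m
Torque = 133 * 0.07 * sin(43)
Torque = 6.349 N*m


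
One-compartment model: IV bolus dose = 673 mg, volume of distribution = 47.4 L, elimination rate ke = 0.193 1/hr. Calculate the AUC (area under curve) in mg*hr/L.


C0 = Dose/Vd = 673/47.4 = 14.1983 mg/L
AUC = C0/ke = 14.1983/0.193
AUC = 73.57 mg*hr/L


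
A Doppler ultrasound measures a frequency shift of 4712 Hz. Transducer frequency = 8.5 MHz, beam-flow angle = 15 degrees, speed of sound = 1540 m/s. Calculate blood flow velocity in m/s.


v = fd * c / (2 * f0 * cos(theta))
v = 4712 * 1540 / (2 * 8.5000e+06 * cos(15))
v = 0.4419 m/s


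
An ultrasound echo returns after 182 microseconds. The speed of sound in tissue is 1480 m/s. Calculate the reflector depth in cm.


depth = c * t / 2
t = 182 us = 1.8200e-04 s
depth = 1480 * 1.8200e-04 / 2
depth = 0.13468 m = 13.468 cm


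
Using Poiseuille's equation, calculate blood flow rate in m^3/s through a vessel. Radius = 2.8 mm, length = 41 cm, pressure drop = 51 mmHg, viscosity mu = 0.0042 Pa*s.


Q = pi*r^4*dP / (8*mu*L)
r = 0.0028 m, L = 0.41 m
dP = 51 mmHg = 6799.422 Pa
Q = 9.5308e-05 m^3/s


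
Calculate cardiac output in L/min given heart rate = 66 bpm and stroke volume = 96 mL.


CO = HR * SV
CO = 66 * 96 / 1000
CO = 6.336 L/min


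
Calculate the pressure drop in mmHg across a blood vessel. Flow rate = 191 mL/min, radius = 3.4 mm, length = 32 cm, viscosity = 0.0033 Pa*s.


dP = 8*mu*L*Q / (pi*r^4)
Q = 191 mL/min = 3.18333e-06 m^3/s
dP = 64.0575 Pa = 64.0575 / 133.322 mmHg = 0.4805 mmHg


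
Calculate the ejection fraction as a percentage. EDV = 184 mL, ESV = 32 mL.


SV = EDV - ESV = 184 - 32 = 152 mL
EF = SV/EDV * 100 = 152/184 * 100
EF = 82.61%


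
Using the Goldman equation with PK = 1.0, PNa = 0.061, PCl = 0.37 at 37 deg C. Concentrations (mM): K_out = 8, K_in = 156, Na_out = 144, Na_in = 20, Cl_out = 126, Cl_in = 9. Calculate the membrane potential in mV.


Vm = (RT/F)*ln((PK*Ko + PNa*Nao + PCl*Cli)/(PK*Ki + PNa*Nai + PCl*Clo))
Numer = 20.114, Denom = 203.84
Vm = -61.89 mV


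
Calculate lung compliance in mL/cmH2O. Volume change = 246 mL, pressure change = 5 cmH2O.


C = dV / dP
C = 246 / 5
C = 49.2 mL/cmH2O


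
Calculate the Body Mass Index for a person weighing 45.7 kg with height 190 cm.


BMI = weight / height^2
height = 190 cm = 1.9 m
BMI = 45.7 / 1.9^2
BMI = 12.66 kg/m^2


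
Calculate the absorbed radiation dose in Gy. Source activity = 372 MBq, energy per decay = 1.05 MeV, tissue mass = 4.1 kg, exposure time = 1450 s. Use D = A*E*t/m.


A = 372 MBq = 3.7200e+08 Bq
E = 1.05 MeV = 1.6821e-13 J
D = A*E*t/m = 3.7200e+08*1.6821e-13*1450/4.1
D = 0.02213 Gy


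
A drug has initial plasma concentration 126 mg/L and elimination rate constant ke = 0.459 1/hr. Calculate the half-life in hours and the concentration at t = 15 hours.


t_half = ln(2) / ke = 0.693147 / 0.459 = 1.51 hr
C(t) = C0 * exp(-ke*t) = 126 * exp(-0.459*15)
C(15) = 0.1289 mg/L


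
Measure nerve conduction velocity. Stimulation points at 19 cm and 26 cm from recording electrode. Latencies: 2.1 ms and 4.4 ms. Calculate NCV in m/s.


Distance = (26 - 19) / 100 = 0.07 m
dt = (4.4 - 2.1) / 1000 = 0.0023 s
NCV = dist / dt = 30.43 m/s


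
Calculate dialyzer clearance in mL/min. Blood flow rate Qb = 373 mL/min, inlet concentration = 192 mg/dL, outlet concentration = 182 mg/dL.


K = Qb * (Cb_in - Cb_out) / Cb_in
K = 373 * (192 - 182) / 192
K = 19.43 mL/min


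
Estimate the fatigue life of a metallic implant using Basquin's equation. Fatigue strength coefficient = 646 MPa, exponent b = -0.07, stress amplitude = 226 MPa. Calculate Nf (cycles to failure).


sigma_a = sigma_f' * (2Nf)^b
2Nf = (sigma_a/sigma_f')^(1/b)
2Nf = (226/646)^(1/-0.07)
2Nf = 3281393.2
Nf = 1.6407e+06


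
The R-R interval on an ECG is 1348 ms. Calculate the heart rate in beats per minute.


HR = 60 / RR_interval(s)
RR = 1348 ms = 1.348 s
HR = 60 / 1.348 = 44.51 bpm


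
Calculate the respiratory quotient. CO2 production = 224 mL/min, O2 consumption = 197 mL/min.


RQ = VCO2 / VO2
RQ = 224 / 197
RQ = 1.137


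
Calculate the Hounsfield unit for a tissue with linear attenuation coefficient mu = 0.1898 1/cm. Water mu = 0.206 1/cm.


HU = ((mu_tissue - mu_water) / mu_water) * 1000
HU = ((0.1898 - 0.206) / 0.206) * 1000
HU = -78.64


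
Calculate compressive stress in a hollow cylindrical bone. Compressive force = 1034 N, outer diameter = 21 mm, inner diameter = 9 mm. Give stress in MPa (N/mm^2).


A = pi*(r_o^2 - r_i^2)
r_o = 10.5 mm, r_i = 4.5 mm
A = 282.743 mm^2
sigma = F/A = 1034 / 282.743
sigma = 3.657 MPa


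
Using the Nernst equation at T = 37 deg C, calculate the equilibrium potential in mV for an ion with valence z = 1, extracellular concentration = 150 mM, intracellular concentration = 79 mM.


E = (RT/(zF)) * ln(C_out/C_in)
T = 37 + 273.15 = 310.15 K
E = (8.314 * 310.15 / (1 * 96485)) * ln(150/79)
E = 17.14 mV


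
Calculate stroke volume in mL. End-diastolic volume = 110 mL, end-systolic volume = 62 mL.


SV = EDV - ESV
SV = 110 - 62
SV = 48 mL


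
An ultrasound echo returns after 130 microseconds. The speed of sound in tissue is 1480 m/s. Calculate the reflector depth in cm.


depth = c * t / 2
t = 130 us = 1.3000e-04 s
depth = 1480 * 1.3000e-04 / 2
depth = 0.0962 m = 9.62 cm


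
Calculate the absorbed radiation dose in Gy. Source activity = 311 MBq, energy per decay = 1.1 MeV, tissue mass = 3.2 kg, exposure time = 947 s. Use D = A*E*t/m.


A = 311 MBq = 3.1100e+08 Bq
E = 1.1 MeV = 1.7622e-13 J
D = A*E*t/m = 3.1100e+08*1.7622e-13*947/3.2
D = 0.01622 Gy


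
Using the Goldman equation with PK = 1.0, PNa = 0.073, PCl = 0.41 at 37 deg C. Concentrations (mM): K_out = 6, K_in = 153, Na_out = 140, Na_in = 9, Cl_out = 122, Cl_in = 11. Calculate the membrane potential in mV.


Vm = (RT/F)*ln((PK*Ko + PNa*Nao + PCl*Cli)/(PK*Ki + PNa*Nai + PCl*Clo))
Numer = 20.73, Denom = 203.677
Vm = -61.07 mV


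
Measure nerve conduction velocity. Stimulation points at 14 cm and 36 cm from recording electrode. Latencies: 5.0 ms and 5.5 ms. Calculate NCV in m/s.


Distance = (36 - 14) / 100 = 0.22 m
dt = (5.5 - 5.0) / 1000 = 5.0000e-04 s
NCV = dist / dt = 440 m/s


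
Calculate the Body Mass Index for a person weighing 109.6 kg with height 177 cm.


BMI = weight / height^2
height = 177 cm = 1.77 m
BMI = 109.6 / 1.77^2
BMI = 34.98 kg/m^2


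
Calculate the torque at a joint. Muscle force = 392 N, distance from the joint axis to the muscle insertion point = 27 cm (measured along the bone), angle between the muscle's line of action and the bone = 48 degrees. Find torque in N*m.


Torque = F * d * sin(theta)   (moment arm = d*sin(theta))
d = 27 cm = 0.27 m
Torque = 392 * 0.27 * sin(48)
Torque = 78.65 N*m


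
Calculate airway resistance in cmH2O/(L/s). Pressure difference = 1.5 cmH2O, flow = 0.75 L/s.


R = dP / flow
R = 1.5 / 0.75
R = 2 cmH2O/(L/s)


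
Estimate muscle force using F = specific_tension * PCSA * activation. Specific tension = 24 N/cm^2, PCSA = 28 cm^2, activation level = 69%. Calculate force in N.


F = sigma * PCSA * activation
F = 24 * 28 * 0.69
F = 463.7 N


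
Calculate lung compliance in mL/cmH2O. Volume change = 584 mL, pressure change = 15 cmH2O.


C = dV / dP
C = 584 / 15
C = 38.93 mL/cmH2O


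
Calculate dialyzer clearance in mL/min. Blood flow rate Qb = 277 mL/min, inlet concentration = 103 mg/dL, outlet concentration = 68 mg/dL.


K = Qb * (Cb_in - Cb_out) / Cb_in
K = 277 * (103 - 68) / 103
K = 94.13 mL/min


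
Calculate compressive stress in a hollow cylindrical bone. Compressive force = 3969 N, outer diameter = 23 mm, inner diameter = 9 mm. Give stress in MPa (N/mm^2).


A = pi*(r_o^2 - r_i^2)
r_o = 11.5 mm, r_i = 4.5 mm
A = 351.858 mm^2
sigma = F/A = 3969 / 351.858
sigma = 11.28 MPa


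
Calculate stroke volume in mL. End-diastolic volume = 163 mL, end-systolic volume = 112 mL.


SV = EDV - ESV
SV = 163 - 112
SV = 51 mL


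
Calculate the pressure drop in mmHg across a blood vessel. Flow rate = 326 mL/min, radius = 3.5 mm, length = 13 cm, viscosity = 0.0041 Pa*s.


dP = 8*mu*L*Q / (pi*r^4)
Q = 326 mL/min = 5.43333e-06 m^3/s
dP = 49.143 Pa = 49.143 / 133.322 mmHg = 0.3686 mmHg


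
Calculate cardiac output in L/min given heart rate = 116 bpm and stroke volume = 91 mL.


CO = HR * SV
CO = 116 * 91 / 1000
CO = 10.56 L/min


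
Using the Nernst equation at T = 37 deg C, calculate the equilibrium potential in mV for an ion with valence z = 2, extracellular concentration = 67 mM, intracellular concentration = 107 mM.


E = (RT/(zF)) * ln(C_out/C_in)
T = 37 + 273.15 = 310.15 K
E = (8.314 * 310.15 / (2 * 96485)) * ln(67/107)
E = -6.256 mV


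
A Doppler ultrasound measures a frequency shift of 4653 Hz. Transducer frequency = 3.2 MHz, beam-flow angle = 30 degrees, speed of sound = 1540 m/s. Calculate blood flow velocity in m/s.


v = fd * c / (2 * f0 * cos(theta))
v = 4653 * 1540 / (2 * 3.2000e+06 * cos(30))
v = 1.293 m/s


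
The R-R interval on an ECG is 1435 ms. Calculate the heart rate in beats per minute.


HR = 60 / RR_interval(s)
RR = 1435 ms = 1.435 s
HR = 60 / 1.435 = 41.81 bpm


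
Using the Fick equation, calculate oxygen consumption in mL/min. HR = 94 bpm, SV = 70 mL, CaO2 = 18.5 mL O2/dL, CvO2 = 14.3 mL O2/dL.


CO = HR*SV = 94*70/1000 = 6.58 L/min
a-v O2 diff = 18.5 - 14.3 = 4.2 mL/dL
VO2 = CO * (CaO2-CvO2) * 10 dL/L
VO2 = 6.58 * 4.2 * 10
VO2 = 276.4 mL/min


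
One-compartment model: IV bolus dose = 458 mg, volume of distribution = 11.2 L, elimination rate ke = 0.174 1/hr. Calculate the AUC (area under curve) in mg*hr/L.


C0 = Dose/Vd = 458/11.2 = 40.8929 mg/L
AUC = C0/ke = 40.8929/0.174
AUC = 235 mg*hr/L


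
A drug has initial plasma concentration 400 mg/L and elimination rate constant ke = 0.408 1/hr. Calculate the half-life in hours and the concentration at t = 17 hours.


t_half = ln(2) / ke = 0.693147 / 0.408 = 1.699 hr
C(t) = C0 * exp(-ke*t) = 400 * exp(-0.408*17)
C(17) = 0.3889 mg/L


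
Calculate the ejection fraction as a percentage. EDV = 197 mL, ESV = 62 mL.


SV = EDV - ESV = 197 - 62 = 135 mL
EF = SV/EDV * 100 = 135/197 * 100
EF = 68.53%


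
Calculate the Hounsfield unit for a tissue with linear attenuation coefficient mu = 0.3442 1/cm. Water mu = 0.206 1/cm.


HU = ((mu_tissue - mu_water) / mu_water) * 1000
HU = ((0.3442 - 0.206) / 0.206) * 1000
HU = 670.9


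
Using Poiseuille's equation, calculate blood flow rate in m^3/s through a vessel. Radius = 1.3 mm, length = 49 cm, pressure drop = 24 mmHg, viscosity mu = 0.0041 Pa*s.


Q = pi*r^4*dP / (8*mu*L)
r = 0.0013 m, L = 0.49 m
dP = 24 mmHg = 3199.728 Pa
Q = 1.7863e-06 m^3/s


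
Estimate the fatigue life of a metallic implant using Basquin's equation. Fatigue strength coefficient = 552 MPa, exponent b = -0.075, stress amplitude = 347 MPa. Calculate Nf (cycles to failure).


sigma_a = sigma_f' * (2Nf)^b
2Nf = (sigma_a/sigma_f')^(1/b)
2Nf = (347/552)^(1/-0.075)
2Nf = 487.67224
Nf = 243.8


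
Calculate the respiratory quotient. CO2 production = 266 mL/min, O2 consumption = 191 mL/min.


RQ = VCO2 / VO2
RQ = 266 / 191
RQ = 1.393


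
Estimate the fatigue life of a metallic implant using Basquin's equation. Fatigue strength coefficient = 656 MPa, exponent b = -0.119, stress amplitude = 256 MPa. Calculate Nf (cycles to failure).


sigma_a = sigma_f' * (2Nf)^b
2Nf = (sigma_a/sigma_f')^(1/b)
2Nf = (256/656)^(1/-0.119)
2Nf = 2717.3789
Nf = 1359


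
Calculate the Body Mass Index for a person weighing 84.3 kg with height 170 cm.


BMI = weight / height^2
height = 170 cm = 1.7 m
BMI = 84.3 / 1.7^2
BMI = 29.17 kg/m^2


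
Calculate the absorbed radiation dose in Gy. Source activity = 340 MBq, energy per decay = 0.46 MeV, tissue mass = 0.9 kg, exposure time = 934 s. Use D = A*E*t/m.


A = 340 MBq = 3.4000e+08 Bq
E = 0.46 MeV = 7.3692e-14 J
D = A*E*t/m = 3.4000e+08*7.3692e-14*934/0.9
D = 0.026 Gy


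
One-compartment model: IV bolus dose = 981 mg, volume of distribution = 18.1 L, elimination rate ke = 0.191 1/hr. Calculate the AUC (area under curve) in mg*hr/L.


C0 = Dose/Vd = 981/18.1 = 54.1989 mg/L
AUC = C0/ke = 54.1989/0.191
AUC = 283.8 mg*hr/L


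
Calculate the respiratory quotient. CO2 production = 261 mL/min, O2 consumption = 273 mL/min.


RQ = VCO2 / VO2
RQ = 261 / 273
RQ = 0.956


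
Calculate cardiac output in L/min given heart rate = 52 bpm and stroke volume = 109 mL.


CO = HR * SV
CO = 52 * 109 / 1000
CO = 5.668 L/min


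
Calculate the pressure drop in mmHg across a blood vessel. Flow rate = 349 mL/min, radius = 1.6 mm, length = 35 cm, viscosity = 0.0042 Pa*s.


dP = 8*mu*L*Q / (pi*r^4)
Q = 349 mL/min = 5.81667e-06 m^3/s
dP = 3322.4 Pa = 3322.4 / 133.322 mmHg = 24.92 mmHg


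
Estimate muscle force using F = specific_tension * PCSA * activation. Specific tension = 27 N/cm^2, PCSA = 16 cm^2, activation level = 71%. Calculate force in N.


F = sigma * PCSA * activation
F = 27 * 16 * 0.71
F = 306.7 N


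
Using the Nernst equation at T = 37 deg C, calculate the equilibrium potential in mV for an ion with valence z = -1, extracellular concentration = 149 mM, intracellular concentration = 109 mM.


E = (RT/(zF)) * ln(C_out/C_in)
T = 37 + 273.15 = 310.15 K
E = (8.314 * 310.15 / (-1 * 96485)) * ln(149/109)
E = -8.354 mV


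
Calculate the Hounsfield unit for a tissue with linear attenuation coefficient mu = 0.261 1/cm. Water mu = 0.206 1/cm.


HU = ((mu_tissue - mu_water) / mu_water) * 1000
HU = ((0.261 - 0.206) / 0.206) * 1000
HU = 267


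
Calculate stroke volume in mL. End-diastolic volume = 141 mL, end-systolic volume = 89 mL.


SV = EDV - ESV
SV = 141 - 89
SV = 52 mL


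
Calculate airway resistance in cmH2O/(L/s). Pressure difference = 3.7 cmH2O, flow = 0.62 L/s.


R = dP / flow
R = 3.7 / 0.62
R = 5.968 cmH2O/(L/s)


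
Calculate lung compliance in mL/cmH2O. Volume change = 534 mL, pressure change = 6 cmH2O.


C = dV / dP
C = 534 / 6
C = 89 mL/cmH2O


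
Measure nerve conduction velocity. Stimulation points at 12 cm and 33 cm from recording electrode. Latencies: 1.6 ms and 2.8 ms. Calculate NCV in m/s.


Distance = (33 - 12) / 100 = 0.21 m
dt = (2.8 - 1.6) / 1000 = 0.0012 s
NCV = dist / dt = 175 m/s


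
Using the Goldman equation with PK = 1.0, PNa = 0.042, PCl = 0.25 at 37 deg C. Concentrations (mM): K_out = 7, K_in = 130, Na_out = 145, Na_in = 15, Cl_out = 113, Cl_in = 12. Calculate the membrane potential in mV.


Vm = (RT/F)*ln((PK*Ko + PNa*Nao + PCl*Cli)/(PK*Ki + PNa*Nai + PCl*Clo))
Numer = 16.09, Denom = 158.88
Vm = -61.2 mV


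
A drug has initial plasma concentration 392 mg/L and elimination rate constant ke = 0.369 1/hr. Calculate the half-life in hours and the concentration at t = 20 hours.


t_half = ln(2) / ke = 0.693147 / 0.369 = 1.878 hr
C(t) = C0 * exp(-ke*t) = 392 * exp(-0.369*20)
C(20) = 0.2445 mg/L


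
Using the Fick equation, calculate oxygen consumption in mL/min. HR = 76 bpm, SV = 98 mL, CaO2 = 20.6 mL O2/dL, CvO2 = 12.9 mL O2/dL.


CO = HR*SV = 76*98/1000 = 7.448 L/min
a-v O2 diff = 20.6 - 12.9 = 7.7 mL/dL
VO2 = CO * (CaO2-CvO2) * 10 dL/L
VO2 = 7.448 * 7.7 * 10
VO2 = 573.5 mL/min


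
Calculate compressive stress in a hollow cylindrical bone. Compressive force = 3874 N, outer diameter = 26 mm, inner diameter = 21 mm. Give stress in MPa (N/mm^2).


A = pi*(r_o^2 - r_i^2)
r_o = 13 mm, r_i = 10.5 mm
A = 184.569 mm^2
sigma = F/A = 3874 / 184.569
sigma = 20.99 MPa


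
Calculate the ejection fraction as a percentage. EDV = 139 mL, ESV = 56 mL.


SV = EDV - ESV = 139 - 56 = 83 mL
EF = SV/EDV * 100 = 83/139 * 100
EF = 59.71%


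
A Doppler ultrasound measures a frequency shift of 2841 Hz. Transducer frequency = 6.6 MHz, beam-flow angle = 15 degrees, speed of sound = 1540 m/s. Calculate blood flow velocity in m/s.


v = fd * c / (2 * f0 * cos(theta))
v = 2841 * 1540 / (2 * 6.6000e+06 * cos(15))
v = 0.3431 m/s


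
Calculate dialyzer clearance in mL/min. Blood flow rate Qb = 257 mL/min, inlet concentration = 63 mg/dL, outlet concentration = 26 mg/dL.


K = Qb * (Cb_in - Cb_out) / Cb_in
K = 257 * (63 - 26) / 63
K = 150.9 mL/min


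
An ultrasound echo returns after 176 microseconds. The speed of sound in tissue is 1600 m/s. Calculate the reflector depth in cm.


depth = c * t / 2
t = 176 us = 1.7600e-04 s
depth = 1600 * 1.7600e-04 / 2
depth = 0.1408 m = 14.08 cm


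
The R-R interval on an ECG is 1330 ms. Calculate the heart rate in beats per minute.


HR = 60 / RR_interval(s)
RR = 1330 ms = 1.33 s
HR = 60 / 1.33 = 45.11 bpm


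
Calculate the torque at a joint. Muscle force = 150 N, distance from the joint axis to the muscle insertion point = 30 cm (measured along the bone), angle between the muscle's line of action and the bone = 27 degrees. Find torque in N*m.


Torque = F * d * sin(theta)   (moment arm = d*sin(theta))
d = 30 cm = 0.3 m
Torque = 150 * 0.3 * sin(27)
Torque = 20.43 N*m


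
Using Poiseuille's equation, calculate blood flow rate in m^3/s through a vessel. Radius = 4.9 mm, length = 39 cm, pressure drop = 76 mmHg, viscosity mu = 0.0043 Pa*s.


Q = pi*r^4*dP / (8*mu*L)
r = 0.0049 m, L = 0.39 m
dP = 76 mmHg = 10132.472 Pa
Q = 0.001368 m^3/s


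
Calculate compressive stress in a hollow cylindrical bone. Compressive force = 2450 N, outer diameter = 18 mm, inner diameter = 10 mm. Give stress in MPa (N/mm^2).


A = pi*(r_o^2 - r_i^2)
r_o = 9 mm, r_i = 5 mm
A = 175.929 mm^2
sigma = F/A = 2450 / 175.929
sigma = 13.93 MPa


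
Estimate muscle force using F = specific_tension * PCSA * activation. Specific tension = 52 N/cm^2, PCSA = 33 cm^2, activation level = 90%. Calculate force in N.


F = sigma * PCSA * activation
F = 52 * 33 * 0.9
F = 1544 N


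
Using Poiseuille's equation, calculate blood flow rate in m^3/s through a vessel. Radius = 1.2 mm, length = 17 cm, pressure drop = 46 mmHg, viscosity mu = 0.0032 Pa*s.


Q = pi*r^4*dP / (8*mu*L)
r = 0.0012 m, L = 0.17 m
dP = 46 mmHg = 6132.812 Pa
Q = 9.1801e-06 m^3/s


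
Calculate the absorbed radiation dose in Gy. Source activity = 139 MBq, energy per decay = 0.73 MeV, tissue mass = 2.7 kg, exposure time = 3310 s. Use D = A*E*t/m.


A = 139 MBq = 1.3900e+08 Bq
E = 0.73 MeV = 1.16946e-13 J
D = A*E*t/m = 1.3900e+08*1.16946e-13*3310/2.7
D = 0.01993 Gy


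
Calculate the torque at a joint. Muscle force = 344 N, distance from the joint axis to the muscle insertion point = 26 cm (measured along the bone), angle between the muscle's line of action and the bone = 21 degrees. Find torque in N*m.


Torque = F * d * sin(theta)   (moment arm = d*sin(theta))
d = 26 cm = 0.26 m
Torque = 344 * 0.26 * sin(21)
Torque = 32.05 N*m
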